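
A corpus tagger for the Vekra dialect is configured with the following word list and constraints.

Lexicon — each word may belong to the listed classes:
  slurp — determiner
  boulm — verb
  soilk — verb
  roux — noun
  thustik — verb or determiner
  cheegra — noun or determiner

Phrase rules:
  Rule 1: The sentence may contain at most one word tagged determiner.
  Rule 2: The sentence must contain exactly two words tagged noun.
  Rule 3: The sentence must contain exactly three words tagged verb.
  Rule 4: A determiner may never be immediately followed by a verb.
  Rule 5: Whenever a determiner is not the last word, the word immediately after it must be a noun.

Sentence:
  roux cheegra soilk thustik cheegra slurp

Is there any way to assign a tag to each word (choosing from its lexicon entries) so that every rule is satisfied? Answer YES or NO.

Candidates per position — 1:roux {noun}; 2:cheegra {noun,determiner}; 3:soilk {verb}; 4:thustik {verb,determiner}; 5:cheegra {noun,determiner}; 6:slurp {determiner}.
Rule 3 cannot be satisfied by any choice of tags from the lexicon.
So there is no consistent tagging.

NO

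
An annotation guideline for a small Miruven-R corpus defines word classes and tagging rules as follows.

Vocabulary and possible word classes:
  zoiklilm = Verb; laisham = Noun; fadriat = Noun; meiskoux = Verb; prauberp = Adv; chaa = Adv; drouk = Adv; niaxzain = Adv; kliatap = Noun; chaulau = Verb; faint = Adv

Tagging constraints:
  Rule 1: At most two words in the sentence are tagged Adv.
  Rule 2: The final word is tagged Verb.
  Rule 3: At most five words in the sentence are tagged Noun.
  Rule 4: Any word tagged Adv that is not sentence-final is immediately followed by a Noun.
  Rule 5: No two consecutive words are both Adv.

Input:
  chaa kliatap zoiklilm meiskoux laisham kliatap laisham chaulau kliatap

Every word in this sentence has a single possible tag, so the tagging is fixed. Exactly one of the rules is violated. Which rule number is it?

2

Fixed tagging: Adv Noun Verb Verb Noun Noun Noun Verb Noun.
Checking each rule: R1 holds, R2 violated, R3 holds, R4 holds, R5 holds.
Only rule 2 fails.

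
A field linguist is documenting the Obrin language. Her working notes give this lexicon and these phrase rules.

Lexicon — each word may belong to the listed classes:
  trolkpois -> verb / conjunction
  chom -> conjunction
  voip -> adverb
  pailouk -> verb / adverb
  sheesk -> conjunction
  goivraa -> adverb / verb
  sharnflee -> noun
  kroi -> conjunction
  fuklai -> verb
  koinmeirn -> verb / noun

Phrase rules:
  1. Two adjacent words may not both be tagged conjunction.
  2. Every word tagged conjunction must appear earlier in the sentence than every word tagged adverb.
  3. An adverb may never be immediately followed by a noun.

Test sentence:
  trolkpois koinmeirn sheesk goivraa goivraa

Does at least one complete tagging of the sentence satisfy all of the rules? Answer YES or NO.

Candidates per position — 1:trolkpois {verb,conjunction}; 2:koinmeirn {verb,noun}; 3:sheesk {conjunction}; 4:goivraa {adverb,verb}; 5:goivraa {adverb,verb}.
One satisfying assignment: verb noun conjunction adverb adverb.
Rule-by-rule: rule 1 holds; rule 2 holds; rule 3 holds.

YES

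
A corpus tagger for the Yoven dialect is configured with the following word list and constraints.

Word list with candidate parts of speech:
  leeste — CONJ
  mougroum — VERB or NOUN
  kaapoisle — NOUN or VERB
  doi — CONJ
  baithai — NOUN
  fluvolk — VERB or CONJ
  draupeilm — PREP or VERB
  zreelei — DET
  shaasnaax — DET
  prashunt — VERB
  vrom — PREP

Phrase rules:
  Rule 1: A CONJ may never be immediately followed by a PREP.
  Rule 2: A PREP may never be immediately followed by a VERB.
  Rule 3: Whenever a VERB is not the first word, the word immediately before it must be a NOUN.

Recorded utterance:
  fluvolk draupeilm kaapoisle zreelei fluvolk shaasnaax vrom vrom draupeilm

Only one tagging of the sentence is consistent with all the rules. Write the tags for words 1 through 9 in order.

VERB PREP NOUN DET CONJ DET PREP PREP PREP

Candidates per position — 1:fluvolk {VERB,CONJ}; 2:draupeilm {PREP,VERB}; 3:kaapoisle {NOUN,VERB}; 4:zreelei {DET}; 5:fluvolk {VERB,CONJ}; 6:shaasnaax {DET}; 7:vrom {PREP}; 8:vrom {PREP}; 9:draupeilm {PREP,VERB}.
Position 2: tagging it VERB would leave rule 3 unsatisfiable, so it must be PREP.
Position 3: tagging it VERB would leave rule 2 unsatisfiable, so it must be NOUN.
Position 5: tagging it VERB would leave rule 3 unsatisfiable, so it must be CONJ.
Position 9: tagging it VERB would leave rule 2 unsatisfiable, so it must be PREP.
Position 1: tagging it CONJ would leave rule 1 unsatisfiable, so it must be VERB.
So the tagging must be: VERB PREP NOUN DET CONJ DET PREP PREP PREP.
Checking: rule 1 ok; rule 2 ok; rule 3 ok.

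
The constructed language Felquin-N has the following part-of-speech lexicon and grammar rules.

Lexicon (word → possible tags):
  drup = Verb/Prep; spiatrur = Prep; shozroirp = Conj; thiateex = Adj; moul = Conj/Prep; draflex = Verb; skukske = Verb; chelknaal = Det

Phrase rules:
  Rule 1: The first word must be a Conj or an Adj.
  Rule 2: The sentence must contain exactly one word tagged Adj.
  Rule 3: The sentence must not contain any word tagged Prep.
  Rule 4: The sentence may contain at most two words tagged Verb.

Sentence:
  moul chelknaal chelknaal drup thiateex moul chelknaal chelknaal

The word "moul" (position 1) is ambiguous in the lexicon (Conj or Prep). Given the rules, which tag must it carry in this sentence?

Candidates per position — 1:moul {Conj,Prep}; 2:chelknaal {Det}; 3:chelknaal {Det}; 4:drup {Verb,Prep}; 5:thiateex {Adj}; 6:moul {Conj,Prep}; 7:chelknaal {Det}; 8:chelknaal {Det}.
If word 1 were Prep, no tagging could satisfy rule 1; so word 1 is Conj.
If word 4 were Prep, no tagging could satisfy rule 3; so word 4 is Verb.
If word 6 were Prep, no tagging could satisfy rule 3; so word 6 is Conj.
The only consistent sequence is: Conj Det Det Verb Adj Conj Det Det.
Verifying each rule — rule 1 ✓; rule 2 ✓; rule 3 ✓; rule 4 ✓.

Conj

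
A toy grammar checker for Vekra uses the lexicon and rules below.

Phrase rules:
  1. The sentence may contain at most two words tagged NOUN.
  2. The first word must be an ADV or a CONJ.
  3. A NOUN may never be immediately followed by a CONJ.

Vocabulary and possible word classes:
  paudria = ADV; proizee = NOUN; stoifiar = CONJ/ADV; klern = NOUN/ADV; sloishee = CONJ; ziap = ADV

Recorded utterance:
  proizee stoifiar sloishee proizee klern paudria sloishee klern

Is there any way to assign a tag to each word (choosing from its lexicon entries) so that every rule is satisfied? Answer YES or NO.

NO

Candidates per position — 1:proizee {NOUN}; 2:stoifiar {CONJ,ADV}; 3:sloishee {CONJ}; 4:proizee {NOUN}; 5:klern {NOUN,ADV}; 6:paudria {ADV}; 7:sloishee {CONJ}; 8:klern {NOUN,ADV}.
Rule 2 cannot be satisfied by any choice of tags from the lexicon.
So there is no consistent tagging.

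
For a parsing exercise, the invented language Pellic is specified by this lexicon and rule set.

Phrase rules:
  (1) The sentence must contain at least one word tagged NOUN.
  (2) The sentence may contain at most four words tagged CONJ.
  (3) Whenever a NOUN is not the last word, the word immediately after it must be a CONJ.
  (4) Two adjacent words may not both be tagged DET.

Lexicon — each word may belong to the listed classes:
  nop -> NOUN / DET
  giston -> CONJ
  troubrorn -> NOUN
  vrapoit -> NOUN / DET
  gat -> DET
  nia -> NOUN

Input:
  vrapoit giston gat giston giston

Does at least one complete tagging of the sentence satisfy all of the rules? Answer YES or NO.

YES

Candidates per position — 1:vrapoit {NOUN,DET}; 2:giston {CONJ}; 3:gat {DET}; 4:giston {CONJ}; 5:giston {CONJ}.
One satisfying assignment: NOUN CONJ DET CONJ CONJ.
Rule-by-rule: rule 1 ok; rule 2 ok; rule 3 ok; rule 4 ok.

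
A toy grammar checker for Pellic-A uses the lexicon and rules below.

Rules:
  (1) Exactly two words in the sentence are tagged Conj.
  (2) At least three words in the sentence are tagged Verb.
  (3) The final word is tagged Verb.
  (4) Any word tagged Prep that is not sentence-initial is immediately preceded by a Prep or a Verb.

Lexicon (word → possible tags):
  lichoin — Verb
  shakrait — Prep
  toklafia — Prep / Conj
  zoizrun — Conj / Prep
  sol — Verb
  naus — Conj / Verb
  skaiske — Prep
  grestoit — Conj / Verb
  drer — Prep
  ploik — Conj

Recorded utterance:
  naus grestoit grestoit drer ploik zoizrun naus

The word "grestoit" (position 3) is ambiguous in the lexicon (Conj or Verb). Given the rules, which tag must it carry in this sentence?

Candidates per position — 1:naus {Conj,Verb}; 2:grestoit {Conj,Verb}; 3:grestoit {Conj,Verb}; 4:drer {Prep}; 5:ploik {Conj}; 6:zoizrun {Conj,Prep}; 7:naus {Conj,Verb}.
Position 3: Conj is ruled out by rule 4; that leaves Verb.
Position 6: Prep is ruled out by rule 4; that leaves Conj.
Position 7: Conj is ruled out by rule 1; that leaves Verb.
Position 1: Conj is ruled out by rule 1; that leaves Verb.
Position 2: Conj is ruled out by rule 1; that leaves Verb.
That leaves exactly one tagging: Verb Verb Verb Prep Conj Conj Verb.
Check: rule 1 satisfied; rule 2 satisfied; rule 3 satisfied; rule 4 satisfied.

Verb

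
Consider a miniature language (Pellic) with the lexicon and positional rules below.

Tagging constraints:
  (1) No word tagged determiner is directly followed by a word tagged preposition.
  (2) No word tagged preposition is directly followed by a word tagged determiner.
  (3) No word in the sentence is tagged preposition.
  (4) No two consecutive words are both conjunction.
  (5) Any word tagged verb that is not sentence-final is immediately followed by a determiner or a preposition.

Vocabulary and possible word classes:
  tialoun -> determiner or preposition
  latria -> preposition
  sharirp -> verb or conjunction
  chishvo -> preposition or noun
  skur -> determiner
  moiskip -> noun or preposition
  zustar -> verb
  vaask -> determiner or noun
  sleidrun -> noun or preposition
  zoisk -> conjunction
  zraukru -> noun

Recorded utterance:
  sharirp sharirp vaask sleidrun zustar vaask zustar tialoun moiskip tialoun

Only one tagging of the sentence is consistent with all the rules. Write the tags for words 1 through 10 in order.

conjunction verb determiner noun verb determiner verb determiner noun determiner

Candidates per position — 1:sharirp {verb,conjunction}; 2:sharirp {verb,conjunction}; 3:vaask {determiner,noun}; 4:sleidrun {noun,preposition}; 5:zustar {verb}; 6:vaask {determiner,noun}; 7:zustar {verb}; 8:tialoun {determiner,preposition}; 9:moiskip {noun,preposition}; 10:tialoun {determiner,preposition}.
If word 1 were verb, no tagging could satisfy rule 5; so word 1 is conjunction.
If word 2 were conjunction, no tagging could satisfy rule 4; so word 2 is verb.
If word 3 were noun, no tagging could satisfy rule 5; so word 3 is determiner.
If word 4 were preposition, no tagging could satisfy rule 1; so word 4 is noun.
If word 6 were noun, no tagging could satisfy rule 5; so word 6 is determiner.
If word 8 were preposition, no tagging could satisfy rule 3; so word 8 is determiner.
If word 9 were preposition, no tagging could satisfy rule 1; so word 9 is noun.
If word 10 were preposition, no tagging could satisfy rule 3; so word 10 is determiner.
That leaves exactly one tagging: conjunction verb determiner noun verb determiner verb determiner noun determiner.
Check: rule 1 ✓; rule 2 ✓; rule 3 ✓; rule 4 ✓; rule 5 ✓.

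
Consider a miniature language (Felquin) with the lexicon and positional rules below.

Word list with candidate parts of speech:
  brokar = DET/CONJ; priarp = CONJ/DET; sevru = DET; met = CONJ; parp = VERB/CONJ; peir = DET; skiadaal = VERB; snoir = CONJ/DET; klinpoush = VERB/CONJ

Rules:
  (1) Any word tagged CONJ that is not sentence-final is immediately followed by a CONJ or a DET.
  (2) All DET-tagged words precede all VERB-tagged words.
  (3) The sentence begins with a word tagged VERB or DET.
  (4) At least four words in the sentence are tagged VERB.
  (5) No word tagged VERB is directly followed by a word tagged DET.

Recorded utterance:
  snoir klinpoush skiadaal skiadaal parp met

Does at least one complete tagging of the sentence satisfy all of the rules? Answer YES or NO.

YES

Candidates per position — 1:snoir {CONJ,DET}; 2:klinpoush {VERB,CONJ}; 3:skiadaal {VERB}; 4:skiadaal {VERB}; 5:parp {VERB,CONJ}; 6:met {CONJ}.
One satisfying assignment: DET VERB VERB VERB VERB CONJ.
Rule-by-rule: rule 1 satisfied; rule 2 satisfied; rule 3 satisfied; rule 4 satisfied; rule 5 satisfied.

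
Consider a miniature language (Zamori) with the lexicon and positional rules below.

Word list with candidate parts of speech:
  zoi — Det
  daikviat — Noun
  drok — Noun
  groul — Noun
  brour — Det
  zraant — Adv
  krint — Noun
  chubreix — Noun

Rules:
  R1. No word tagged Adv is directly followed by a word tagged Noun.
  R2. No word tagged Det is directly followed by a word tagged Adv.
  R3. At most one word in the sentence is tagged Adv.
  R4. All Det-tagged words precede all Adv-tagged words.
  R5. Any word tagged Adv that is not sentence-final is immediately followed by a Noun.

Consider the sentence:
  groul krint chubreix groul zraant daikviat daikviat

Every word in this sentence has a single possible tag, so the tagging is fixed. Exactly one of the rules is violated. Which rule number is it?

Fixed tagging: Noun Noun Noun Noun Adv Noun Noun.
Applying the rules: R1 ✗, R2 ✓, R3 ✓, R4 ✓, R5 ✓.
Only rule 1 fails.

1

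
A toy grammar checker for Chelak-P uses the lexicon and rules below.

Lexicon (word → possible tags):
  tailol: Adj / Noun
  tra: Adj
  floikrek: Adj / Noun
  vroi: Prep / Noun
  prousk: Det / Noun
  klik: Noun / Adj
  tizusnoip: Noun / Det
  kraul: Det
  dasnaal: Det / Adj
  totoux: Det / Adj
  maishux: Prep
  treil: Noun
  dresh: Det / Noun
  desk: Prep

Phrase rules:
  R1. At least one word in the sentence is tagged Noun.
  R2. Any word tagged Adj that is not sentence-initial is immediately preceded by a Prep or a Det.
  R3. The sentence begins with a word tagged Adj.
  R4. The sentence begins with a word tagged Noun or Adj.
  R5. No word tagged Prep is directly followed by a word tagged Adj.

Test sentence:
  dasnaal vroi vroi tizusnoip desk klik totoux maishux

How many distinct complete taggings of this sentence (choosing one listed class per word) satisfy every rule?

Candidates per position — 1:dasnaal {Det,Adj}; 2:vroi {Prep,Noun}; 3:vroi {Prep,Noun}; 4:tizusnoip {Noun,Det}; 5:desk {Prep}; 6:klik {Noun,Adj}; 7:totoux {Det,Adj}; 8:maishux {Prep}.
There are 64 candidate sequences in total.
Checking each against the rules leaves 8 sequences.
Count = 8.

8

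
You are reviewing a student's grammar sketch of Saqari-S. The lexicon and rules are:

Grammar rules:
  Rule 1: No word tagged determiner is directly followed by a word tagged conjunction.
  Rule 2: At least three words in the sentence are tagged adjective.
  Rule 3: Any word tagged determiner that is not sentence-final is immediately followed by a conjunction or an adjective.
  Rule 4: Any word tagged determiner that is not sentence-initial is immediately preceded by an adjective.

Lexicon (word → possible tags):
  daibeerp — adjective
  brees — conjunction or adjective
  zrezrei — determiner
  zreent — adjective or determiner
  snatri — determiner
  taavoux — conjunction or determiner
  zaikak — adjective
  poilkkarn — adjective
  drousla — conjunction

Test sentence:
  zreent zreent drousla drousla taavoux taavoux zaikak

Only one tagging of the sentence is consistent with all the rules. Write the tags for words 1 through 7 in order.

Candidates per position — 1:zreent {adjective,determiner}; 2:zreent {adjective,determiner}; 3:drousla {conjunction}; 4:drousla {conjunction}; 5:taavoux {conjunction,determiner}; 6:taavoux {conjunction,determiner}; 7:zaikak {adjective}.
Position 1: tagging it determiner would leave rule 2 unsatisfiable, so it must be adjective.
Position 2: tagging it determiner would leave rule 1 unsatisfiable, so it must be adjective.
Position 5: tagging it determiner would leave rule 4 unsatisfiable, so it must be conjunction.
Position 6: tagging it determiner would leave rule 4 unsatisfiable, so it must be conjunction.
So the tagging must be: adjective adjective conjunction conjunction conjunction conjunction adjective.
Check: rule 1 satisfied; rule 2 satisfied; rule 3 satisfied; rule 4 satisfied.

adjective adjective conjunction conjunction conjunction conjunction adjective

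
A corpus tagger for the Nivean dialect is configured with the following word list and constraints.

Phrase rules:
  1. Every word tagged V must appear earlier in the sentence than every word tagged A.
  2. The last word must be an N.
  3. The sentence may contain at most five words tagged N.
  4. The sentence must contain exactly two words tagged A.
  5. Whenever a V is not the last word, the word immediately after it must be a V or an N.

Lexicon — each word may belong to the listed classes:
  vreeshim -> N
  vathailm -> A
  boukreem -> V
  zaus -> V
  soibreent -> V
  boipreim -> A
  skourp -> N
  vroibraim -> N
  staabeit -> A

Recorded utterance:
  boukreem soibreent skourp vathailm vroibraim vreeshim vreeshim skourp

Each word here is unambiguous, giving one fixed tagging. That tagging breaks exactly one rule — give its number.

4

Fixed tagging: V V N A N N N N.
Applying the rules: R1 ✓, R2 ✓, R3 ✓, R4 ✗, R5 ✓.
Only rule 4 fails.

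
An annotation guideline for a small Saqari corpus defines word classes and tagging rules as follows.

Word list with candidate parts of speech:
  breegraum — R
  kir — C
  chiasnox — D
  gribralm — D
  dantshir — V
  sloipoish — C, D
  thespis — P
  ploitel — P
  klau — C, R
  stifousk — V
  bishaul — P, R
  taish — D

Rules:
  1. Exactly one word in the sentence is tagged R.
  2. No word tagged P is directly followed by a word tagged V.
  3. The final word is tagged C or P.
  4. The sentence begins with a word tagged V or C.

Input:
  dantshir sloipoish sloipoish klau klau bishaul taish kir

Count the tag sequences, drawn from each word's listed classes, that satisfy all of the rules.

12

Candidates per position — 1:dantshir {V}; 2:sloipoish {C,D}; 3:sloipoish {C,D}; 4:klau {C,R}; 5:klau {C,R}; 6:bishaul {P,R}; 7:taish {D}; 8:kir {C}.
There are 32 candidate sequences in total.
Checking each against the rules leaves 12 sequences.
Count = 12.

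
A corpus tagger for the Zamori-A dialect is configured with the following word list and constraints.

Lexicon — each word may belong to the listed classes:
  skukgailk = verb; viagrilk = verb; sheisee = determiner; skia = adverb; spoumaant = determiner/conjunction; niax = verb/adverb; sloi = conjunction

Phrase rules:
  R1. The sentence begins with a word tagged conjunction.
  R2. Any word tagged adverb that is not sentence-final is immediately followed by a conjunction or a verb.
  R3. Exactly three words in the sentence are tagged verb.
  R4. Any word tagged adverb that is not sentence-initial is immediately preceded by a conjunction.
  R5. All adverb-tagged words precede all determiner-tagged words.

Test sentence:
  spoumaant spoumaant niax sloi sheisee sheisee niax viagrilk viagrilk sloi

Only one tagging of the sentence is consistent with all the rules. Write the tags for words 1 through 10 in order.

conjunction conjunction adverb conjunction determiner determiner verb verb verb conjunction

Candidates per position — 1:spoumaant {determiner,conjunction}; 2:spoumaant {determiner,conjunction}; 3:niax {verb,adverb}; 4:sloi {conjunction}; 5:sheisee {determiner}; 6:sheisee {determiner}; 7:niax {verb,adverb}; 8:viagrilk {verb}; 9:viagrilk {verb}; 10:sloi {conjunction}.
At position 1, choosing determiner makes rule 1 impossible to satisfy; hence conjunction.
At position 7, choosing adverb makes rule 4 impossible to satisfy; hence verb.
At position 3, choosing verb makes rule 3 impossible to satisfy; hence adverb.
At position 2, choosing determiner makes rule 4 impossible to satisfy; hence conjunction.
The only consistent sequence is: conjunction conjunction adverb conjunction determiner determiner verb verb verb conjunction.
Verifying each rule — rule 1 ✓; rule 2 ✓; rule 3 ✓; rule 4 ✓; rule 5 ✓.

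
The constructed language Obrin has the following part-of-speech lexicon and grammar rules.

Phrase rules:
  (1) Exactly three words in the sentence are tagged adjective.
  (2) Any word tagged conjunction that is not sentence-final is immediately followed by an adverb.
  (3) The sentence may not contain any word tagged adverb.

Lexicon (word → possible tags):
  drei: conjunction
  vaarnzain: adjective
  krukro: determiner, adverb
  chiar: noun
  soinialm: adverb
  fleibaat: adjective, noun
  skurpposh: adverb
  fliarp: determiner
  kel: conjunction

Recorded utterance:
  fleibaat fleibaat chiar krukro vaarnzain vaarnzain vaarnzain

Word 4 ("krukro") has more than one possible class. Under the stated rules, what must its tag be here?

determiner

Candidates per position — 1:fleibaat {adjective,noun}; 2:fleibaat {adjective,noun}; 3:chiar {noun}; 4:krukro {determiner,adverb}; 5:vaarnzain {adjective}; 6:vaarnzain {adjective}; 7:vaarnzain {adjective}.
If word 1 were adjective, no tagging could satisfy rule 1; so word 1 is noun.
If word 2 were adjective, no tagging could satisfy rule 1; so word 2 is noun.
If word 4 were adverb, no tagging could satisfy rule 3; so word 4 is determiner.
That leaves exactly one tagging: noun noun noun determiner adjective adjective adjective.
Verifying each rule — rule 1 satisfied; rule 2 satisfied; rule 3 satisfied.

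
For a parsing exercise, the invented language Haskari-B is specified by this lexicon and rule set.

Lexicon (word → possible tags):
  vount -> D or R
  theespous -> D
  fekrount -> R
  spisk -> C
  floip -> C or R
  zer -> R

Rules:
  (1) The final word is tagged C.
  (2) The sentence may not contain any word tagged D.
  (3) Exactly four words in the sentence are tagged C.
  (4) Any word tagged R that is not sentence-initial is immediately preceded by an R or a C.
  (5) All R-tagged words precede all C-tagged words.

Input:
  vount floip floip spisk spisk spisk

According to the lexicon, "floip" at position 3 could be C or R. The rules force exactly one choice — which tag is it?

C

Candidates per position — 1:vount {D,R}; 2:floip {C,R}; 3:floip {C,R}; 4:spisk {C}; 5:spisk {C}; 6:spisk {C}.
Word 1 cannot be D — rule 2 would then fail for every completion. It is R.
Position 3: the remaining choice is settled jointly with positions 2 — only C at position 3 is part of a tagging that satisfies every rule.
That leaves exactly one tagging: R R C C C C.
Checking: rule 1 holds; rule 2 holds; rule 3 holds; rule 4 holds; rule 5 holds.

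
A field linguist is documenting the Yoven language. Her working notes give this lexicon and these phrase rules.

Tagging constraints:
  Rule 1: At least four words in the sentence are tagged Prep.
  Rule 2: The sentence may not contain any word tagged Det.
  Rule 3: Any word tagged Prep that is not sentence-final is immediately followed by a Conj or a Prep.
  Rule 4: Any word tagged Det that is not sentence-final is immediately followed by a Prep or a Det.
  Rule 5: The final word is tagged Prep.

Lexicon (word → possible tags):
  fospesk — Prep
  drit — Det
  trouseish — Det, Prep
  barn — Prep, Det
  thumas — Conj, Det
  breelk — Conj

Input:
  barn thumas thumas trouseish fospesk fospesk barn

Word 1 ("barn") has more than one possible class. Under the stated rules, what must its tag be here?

Candidates per position — 1:barn {Prep,Det}; 2:thumas {Conj,Det}; 3:thumas {Conj,Det}; 4:trouseish {Det,Prep}; 5:fospesk {Prep}; 6:fospesk {Prep}; 7:barn {Prep,Det}.
Position 1: Det is ruled out by rule 2; that leaves Prep.
Position 2: Det is ruled out by rule 2; that leaves Conj.
Position 3: Det is ruled out by rule 2; that leaves Conj.
Position 4: Det is ruled out by rule 2; that leaves Prep.
Position 7: Det is ruled out by rule 2; that leaves Prep.
The unique satisfying tagging is: Prep Conj Conj Prep Prep Prep Prep.
Check: rule 1 satisfied; rule 2 satisfied; rule 3 satisfied; rule 4 satisfied; rule 5 satisfied.

Prep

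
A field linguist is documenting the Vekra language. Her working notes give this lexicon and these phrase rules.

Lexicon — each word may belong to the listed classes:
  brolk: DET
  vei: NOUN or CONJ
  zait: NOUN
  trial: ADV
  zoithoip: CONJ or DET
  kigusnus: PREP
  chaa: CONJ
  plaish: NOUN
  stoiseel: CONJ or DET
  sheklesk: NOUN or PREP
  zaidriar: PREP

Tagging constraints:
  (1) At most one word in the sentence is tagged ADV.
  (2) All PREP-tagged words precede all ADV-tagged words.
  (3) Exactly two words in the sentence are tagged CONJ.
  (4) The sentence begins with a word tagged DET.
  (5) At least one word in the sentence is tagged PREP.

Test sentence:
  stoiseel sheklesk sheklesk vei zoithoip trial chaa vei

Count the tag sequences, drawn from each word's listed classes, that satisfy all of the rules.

Candidates per position — 1:stoiseel {CONJ,DET}; 2:sheklesk {NOUN,PREP}; 3:sheklesk {NOUN,PREP}; 4:vei {NOUN,CONJ}; 5:zoithoip {CONJ,DET}; 6:trial {ADV}; 7:chaa {CONJ}; 8:vei {NOUN,CONJ}.
There are 64 candidate sequences in total.
Checking each against the rules leaves 9 sequences.
Count = 9.

9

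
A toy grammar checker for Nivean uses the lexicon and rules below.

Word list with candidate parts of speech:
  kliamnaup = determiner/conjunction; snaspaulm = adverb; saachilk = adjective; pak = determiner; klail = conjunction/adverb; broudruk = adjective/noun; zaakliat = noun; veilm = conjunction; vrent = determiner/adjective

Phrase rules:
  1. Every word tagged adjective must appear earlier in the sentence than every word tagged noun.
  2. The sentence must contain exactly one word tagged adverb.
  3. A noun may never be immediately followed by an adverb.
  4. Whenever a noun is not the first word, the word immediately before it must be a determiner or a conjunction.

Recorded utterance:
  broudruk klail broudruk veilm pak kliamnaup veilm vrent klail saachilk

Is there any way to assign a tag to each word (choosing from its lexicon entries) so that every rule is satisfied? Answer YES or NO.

Candidates per position — 1:broudruk {adjective,noun}; 2:klail {conjunction,adverb}; 3:broudruk {adjective,noun}; 4:veilm {conjunction}; 5:pak {determiner}; 6:kliamnaup {determiner,conjunction}; 7:veilm {conjunction}; 8:vrent {determiner,adjective}; 9:klail {conjunction,adverb}; 10:saachilk {adjective}.
One satisfying assignment: adjective conjunction adjective conjunction determiner conjunction conjunction adjective adverb adjective.
Checking: rule 1 satisfied; rule 2 satisfied; rule 3 satisfied; rule 4 satisfied.

YES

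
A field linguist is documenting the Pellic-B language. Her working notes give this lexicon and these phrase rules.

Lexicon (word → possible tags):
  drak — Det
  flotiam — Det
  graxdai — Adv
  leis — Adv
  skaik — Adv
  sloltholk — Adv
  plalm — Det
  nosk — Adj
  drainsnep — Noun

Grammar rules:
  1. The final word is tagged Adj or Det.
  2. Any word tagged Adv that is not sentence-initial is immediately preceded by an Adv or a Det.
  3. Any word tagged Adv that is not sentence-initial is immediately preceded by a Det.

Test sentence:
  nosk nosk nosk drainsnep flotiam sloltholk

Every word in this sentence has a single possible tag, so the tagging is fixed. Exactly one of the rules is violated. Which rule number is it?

Fixed tagging: Adj Adj Adj Noun Det Adv.
Applying the rules: R1 ✗, R2 ✓, R3 ✓.
Only rule 1 fails.

1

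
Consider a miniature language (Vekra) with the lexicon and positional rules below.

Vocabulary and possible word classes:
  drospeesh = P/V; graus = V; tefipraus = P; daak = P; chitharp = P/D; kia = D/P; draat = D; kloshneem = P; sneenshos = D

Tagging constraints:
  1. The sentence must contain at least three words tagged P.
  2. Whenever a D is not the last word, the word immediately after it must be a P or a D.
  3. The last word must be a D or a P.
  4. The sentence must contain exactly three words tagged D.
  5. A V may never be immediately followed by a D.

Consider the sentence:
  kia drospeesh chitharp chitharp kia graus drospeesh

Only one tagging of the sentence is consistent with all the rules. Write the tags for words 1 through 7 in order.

Candidates per position — 1:kia {D,P}; 2:drospeesh {P,V}; 3:chitharp {P,D}; 4:chitharp {P,D}; 5:kia {D,P}; 6:graus {V}; 7:drospeesh {P,V}.
Position 5: D is ruled out by rule 2; that leaves P.
Position 7: V is ruled out by rule 3; that leaves P.
Position 1: P is ruled out by rule 4; that leaves D.
Position 2: V is ruled out by rule 2; that leaves P.
Position 3: P is ruled out by rule 4; that leaves D.
Position 4: P is ruled out by rule 4; that leaves D.
That leaves exactly one tagging: D P D D P V P.
Verifying each rule — rule 1 ✓; rule 2 ✓; rule 3 ✓; rule 4 ✓; rule 5 ✓.

D P D D P V P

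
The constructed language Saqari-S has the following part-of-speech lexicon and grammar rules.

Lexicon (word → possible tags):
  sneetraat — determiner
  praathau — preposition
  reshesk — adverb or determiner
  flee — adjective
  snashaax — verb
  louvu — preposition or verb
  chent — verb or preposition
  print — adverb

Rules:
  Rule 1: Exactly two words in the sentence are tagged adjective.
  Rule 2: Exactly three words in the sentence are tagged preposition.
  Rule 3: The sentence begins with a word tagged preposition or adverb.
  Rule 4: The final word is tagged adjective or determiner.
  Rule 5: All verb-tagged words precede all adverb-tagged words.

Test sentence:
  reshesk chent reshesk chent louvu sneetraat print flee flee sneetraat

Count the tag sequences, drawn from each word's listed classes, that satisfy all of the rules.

Candidates per position — 1:reshesk {adverb,determiner}; 2:chent {verb,preposition}; 3:reshesk {adverb,determiner}; 4:chent {verb,preposition}; 5:louvu {preposition,verb}; 6:sneetraat {determiner}; 7:print {adverb}; 8:flee {adjective}; 9:flee {adjective}; 10:sneetraat {determiner}.
There are 32 candidate sequences in total.
The sequences that satisfy every rule: adverb preposition adverb preposition preposition determiner adverb adjective adjective determiner; adverb preposition determiner preposition preposition determiner adverb adjective adjective determiner.
Count = 2.

2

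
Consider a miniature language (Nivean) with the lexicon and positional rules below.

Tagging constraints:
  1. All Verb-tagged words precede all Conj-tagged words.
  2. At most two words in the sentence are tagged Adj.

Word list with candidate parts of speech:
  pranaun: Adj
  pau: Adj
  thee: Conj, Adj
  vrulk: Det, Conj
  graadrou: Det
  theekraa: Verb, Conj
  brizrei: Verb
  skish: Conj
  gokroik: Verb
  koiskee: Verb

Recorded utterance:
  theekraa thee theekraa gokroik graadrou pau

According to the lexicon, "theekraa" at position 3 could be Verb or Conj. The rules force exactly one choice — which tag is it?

Candidates per position — 1:theekraa {Verb,Conj}; 2:thee {Conj,Adj}; 3:theekraa {Verb,Conj}; 4:gokroik {Verb}; 5:graadrou {Det}; 6:pau {Adj}.
If word 1 were Conj, no tagging could satisfy rule 1; so word 1 is Verb.
If word 2 were Conj, no tagging could satisfy rule 1; so word 2 is Adj.
If word 3 were Conj, no tagging could satisfy rule 1; so word 3 is Verb.
That leaves exactly one tagging: Verb Adj Verb Verb Det Adj.
Check: rule 1 holds; rule 2 holds.

Verb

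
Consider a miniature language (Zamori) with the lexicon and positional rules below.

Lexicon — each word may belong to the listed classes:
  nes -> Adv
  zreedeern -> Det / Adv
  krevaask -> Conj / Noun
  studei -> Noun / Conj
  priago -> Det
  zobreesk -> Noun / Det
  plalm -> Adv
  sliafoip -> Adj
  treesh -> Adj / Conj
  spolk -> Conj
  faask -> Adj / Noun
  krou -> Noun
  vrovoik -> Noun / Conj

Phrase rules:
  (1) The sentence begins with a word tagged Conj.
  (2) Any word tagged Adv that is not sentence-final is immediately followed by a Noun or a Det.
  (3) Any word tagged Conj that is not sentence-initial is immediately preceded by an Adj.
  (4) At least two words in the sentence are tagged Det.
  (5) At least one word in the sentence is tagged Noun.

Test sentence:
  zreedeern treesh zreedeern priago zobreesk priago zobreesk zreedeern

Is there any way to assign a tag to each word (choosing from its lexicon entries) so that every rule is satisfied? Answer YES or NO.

Candidates per position — 1:zreedeern {Det,Adv}; 2:treesh {Adj,Conj}; 3:zreedeern {Det,Adv}; 4:priago {Det}; 5:zobreesk {Noun,Det}; 6:priago {Det}; 7:zobreesk {Noun,Det}; 8:zreedeern {Det,Adv}.
Rule 1 cannot be satisfied by any choice of tags from the lexicon.
So there is no consistent tagging.

NO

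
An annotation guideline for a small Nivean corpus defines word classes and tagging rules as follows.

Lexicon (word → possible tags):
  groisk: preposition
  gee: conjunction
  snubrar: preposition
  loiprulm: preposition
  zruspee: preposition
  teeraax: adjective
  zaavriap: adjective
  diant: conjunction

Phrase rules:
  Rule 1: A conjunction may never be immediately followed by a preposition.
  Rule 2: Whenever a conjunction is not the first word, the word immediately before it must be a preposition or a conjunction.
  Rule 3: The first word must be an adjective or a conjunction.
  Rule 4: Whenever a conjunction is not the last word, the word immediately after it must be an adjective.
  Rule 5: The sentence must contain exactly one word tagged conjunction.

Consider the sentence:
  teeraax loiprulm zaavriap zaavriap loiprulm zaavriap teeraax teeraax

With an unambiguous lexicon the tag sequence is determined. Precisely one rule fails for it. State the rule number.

5

Fixed tagging: adjective preposition adjective adjective preposition adjective adjective adjective.
Rule check: R1 ✓, R2 ✓, R3 ✓, R4 ✓, R5 ✗.
Only rule 5 fails.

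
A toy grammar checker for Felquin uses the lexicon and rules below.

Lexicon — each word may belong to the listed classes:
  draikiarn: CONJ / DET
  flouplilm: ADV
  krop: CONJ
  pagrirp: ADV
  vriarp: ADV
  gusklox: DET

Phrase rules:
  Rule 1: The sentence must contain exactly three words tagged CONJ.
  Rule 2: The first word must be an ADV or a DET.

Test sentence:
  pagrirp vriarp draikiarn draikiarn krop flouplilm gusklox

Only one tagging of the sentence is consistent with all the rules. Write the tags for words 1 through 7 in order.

ADV ADV CONJ CONJ CONJ ADV DET

Candidates per position — 1:pagrirp {ADV}; 2:vriarp {ADV}; 3:draikiarn {CONJ,DET}; 4:draikiarn {CONJ,DET}; 5:krop {CONJ}; 6:flouplilm {ADV}; 7:gusklox {DET}.
At position 3, choosing DET makes rule 1 impossible to satisfy; hence CONJ.
At position 4, choosing DET makes rule 1 impossible to satisfy; hence CONJ.
The unique satisfying tagging is: ADV ADV CONJ CONJ CONJ ADV DET.
Verifying each rule — rule 1 satisfied; rule 2 satisfied.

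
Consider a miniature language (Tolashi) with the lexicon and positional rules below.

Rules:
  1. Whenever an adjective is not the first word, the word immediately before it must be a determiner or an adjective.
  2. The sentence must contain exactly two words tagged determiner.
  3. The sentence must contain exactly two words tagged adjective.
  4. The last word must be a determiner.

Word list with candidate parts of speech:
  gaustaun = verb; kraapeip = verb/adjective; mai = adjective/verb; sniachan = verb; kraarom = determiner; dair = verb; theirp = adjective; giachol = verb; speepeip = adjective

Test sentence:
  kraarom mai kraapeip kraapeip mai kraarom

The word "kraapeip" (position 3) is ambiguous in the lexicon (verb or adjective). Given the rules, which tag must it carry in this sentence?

Candidates per position — 1:kraarom {determiner}; 2:mai {adjective,verb}; 3:kraapeip {verb,adjective}; 4:kraapeip {verb,adjective}; 5:mai {adjective,verb}; 6:kraarom {determiner}.
Position 3: the remaining choice is settled jointly with positions 2, 4, 5 — only adjective at position 3 is part of a tagging that satisfies every rule.
That leaves exactly one tagging: determiner adjective adjective verb verb determiner.
Check: rule 1 ✓; rule 2 ✓; rule 3 ✓; rule 4 ✓.

adjective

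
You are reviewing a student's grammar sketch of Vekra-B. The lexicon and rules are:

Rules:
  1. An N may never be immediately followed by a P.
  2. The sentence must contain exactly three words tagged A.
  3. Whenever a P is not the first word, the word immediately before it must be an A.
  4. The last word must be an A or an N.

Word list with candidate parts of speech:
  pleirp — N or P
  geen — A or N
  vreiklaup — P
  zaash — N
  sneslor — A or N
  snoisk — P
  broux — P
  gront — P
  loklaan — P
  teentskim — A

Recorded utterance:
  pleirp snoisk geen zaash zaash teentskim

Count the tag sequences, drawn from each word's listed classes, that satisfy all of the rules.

Candidates per position — 1:pleirp {N,P}; 2:snoisk {P}; 3:geen {A,N}; 4:zaash {N}; 5:zaash {N}; 6:teentskim {A}.
There are 4 candidate sequences in total.
Rule 2 cannot be satisfied by any choice of tags from the lexicon.
So there is no consistent tagging.
Count = 0.

0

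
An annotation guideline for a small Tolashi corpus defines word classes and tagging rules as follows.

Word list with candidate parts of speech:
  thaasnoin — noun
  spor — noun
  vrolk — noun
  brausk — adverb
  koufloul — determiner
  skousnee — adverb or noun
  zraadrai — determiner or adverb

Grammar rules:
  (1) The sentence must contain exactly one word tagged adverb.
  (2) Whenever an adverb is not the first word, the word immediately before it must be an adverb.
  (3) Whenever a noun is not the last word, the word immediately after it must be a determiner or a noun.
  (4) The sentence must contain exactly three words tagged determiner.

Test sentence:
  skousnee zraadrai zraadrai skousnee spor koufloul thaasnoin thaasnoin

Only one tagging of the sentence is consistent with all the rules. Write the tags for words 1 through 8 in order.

adverb determiner determiner noun noun determiner noun noun

Candidates per position — 1:skousnee {adverb,noun}; 2:zraadrai {determiner,adverb}; 3:zraadrai {determiner,adverb}; 4:skousnee {adverb,noun}; 5:spor {noun}; 6:koufloul {determiner}; 7:thaasnoin {noun}; 8:thaasnoin {noun}.
Position 2: tagging it adverb would leave rule 4 unsatisfiable, so it must be determiner.
Position 3: tagging it adverb would leave rule 2 unsatisfiable, so it must be determiner.
Position 4: tagging it adverb would leave rule 2 unsatisfiable, so it must be noun.
Position 1: tagging it noun would leave rule 1 unsatisfiable, so it must be adverb.
The only consistent sequence is: adverb determiner determiner noun noun determiner noun noun.
Check: rule 1 satisfied; rule 2 satisfied; rule 3 satisfied; rule 4 satisfied.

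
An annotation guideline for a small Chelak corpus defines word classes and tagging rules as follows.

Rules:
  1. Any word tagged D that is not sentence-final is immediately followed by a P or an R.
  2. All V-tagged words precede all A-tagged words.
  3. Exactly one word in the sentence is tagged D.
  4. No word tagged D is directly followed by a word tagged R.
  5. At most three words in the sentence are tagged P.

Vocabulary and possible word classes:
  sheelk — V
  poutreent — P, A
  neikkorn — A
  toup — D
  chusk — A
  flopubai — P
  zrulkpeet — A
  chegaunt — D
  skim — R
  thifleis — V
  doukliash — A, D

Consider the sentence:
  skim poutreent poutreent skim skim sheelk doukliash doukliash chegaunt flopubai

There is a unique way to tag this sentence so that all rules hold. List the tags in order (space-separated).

R P P R R V A A D P

Candidates per position — 1:skim {R}; 2:poutreent {P,A}; 3:poutreent {P,A}; 4:skim {R}; 5:skim {R}; 6:sheelk {V}; 7:doukliash {A,D}; 8:doukliash {A,D}; 9:chegaunt {D}; 10:flopubai {P}.
Position 2: A is ruled out by rule 2; that leaves P.
Position 3: A is ruled out by rule 2; that leaves P.
Position 7: D is ruled out by rule 1; that leaves A.
Position 8: D is ruled out by rule 1; that leaves A.
The only consistent sequence is: R P P R R V A A D P.
Checking: rule 1 ok; rule 2 ok; rule 3 ok; rule 4 ok; rule 5 ok.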